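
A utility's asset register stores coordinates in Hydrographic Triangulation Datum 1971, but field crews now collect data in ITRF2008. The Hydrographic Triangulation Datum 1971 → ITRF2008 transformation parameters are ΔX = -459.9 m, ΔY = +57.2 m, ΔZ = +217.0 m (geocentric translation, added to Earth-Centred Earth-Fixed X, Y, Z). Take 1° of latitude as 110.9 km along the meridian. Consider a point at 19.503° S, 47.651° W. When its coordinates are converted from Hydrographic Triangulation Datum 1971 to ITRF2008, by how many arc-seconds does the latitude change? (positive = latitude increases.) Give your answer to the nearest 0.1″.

sin φ = -0.333856, cos φ = 0.942624, sin λ = -0.739055, cos λ = 0.673645.
North component: ΔN = −sin φ cos λ·ΔX − sin φ sin λ·ΔY + cos φ·ΔZ = −(-0.333856)(0.673645)(-459.9) − (-0.333856)(-0.739055)(57.2) + (0.942624)(217.0) = 87.00 m.
1° of latitude spans 110900 m, so Δφ = 87.00 / 110900 × 3600 = 2.824″.

Δφ = 2.8″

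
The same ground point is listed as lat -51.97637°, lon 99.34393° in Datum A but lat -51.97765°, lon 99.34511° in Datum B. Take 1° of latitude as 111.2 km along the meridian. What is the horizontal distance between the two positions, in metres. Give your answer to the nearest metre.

164 m

Δφ = -51.97765° − -51.97637° = -0.00128°; Δλ = 99.34511° − 99.34393° = +0.00118°.
ΔN = Δφ × 111200 = -142.3 m; ΔE = Δλ × 111200 × cos(-51.97637°) = +0.00118 × 111200 × 0.615986 = 80.8 m.
Distance = √(ΔE² + ΔN²) = √(80.8² + (-142.3)²) = 163.7 m.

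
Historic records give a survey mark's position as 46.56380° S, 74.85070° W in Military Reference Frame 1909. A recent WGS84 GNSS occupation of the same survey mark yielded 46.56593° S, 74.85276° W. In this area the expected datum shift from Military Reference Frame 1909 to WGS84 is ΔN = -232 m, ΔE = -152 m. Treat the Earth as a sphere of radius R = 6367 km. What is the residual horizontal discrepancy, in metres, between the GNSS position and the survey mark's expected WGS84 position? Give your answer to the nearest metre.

7 m

Observed coordinate differences: Δφ = -0.00213°, Δλ = -0.00206°.
Converting to metres (1° lat = 111125 m, cos φ = 0.687546): observed ΔN = -236.7 m, observed ΔE = -157.4 m.
Subtracting the expected shift leaves a residual of -236.7 − (-232) = -4.7 m north and -157.4 − (-152) = -5.4 m east.
Residual distance = √((-4.7)² + (-5.4)²) = 7.2 m.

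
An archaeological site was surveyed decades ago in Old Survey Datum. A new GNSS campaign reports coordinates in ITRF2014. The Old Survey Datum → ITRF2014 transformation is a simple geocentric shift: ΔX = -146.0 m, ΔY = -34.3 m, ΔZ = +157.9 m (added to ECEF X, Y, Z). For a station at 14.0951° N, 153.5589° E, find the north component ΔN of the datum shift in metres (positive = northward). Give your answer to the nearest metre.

The local north axis is (−sin φ cos λ, −sin φ sin λ, cos φ), giving ΔN = -31.836 + 3.719 + 153.146 = 125.03 m.

ΔN = 125 m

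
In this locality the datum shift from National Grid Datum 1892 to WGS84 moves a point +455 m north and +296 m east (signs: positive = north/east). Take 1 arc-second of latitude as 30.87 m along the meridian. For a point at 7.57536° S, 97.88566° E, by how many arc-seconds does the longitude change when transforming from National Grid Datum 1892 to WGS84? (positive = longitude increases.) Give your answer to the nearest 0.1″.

Δλ = 9.7″

At latitude -7.57536°, cos φ = 0.991272.
1″ of longitude at this latitude = 30.87 × cos φ = 30.6006 m, so Δλ = 296.0 / 30.6006 = 9.673″.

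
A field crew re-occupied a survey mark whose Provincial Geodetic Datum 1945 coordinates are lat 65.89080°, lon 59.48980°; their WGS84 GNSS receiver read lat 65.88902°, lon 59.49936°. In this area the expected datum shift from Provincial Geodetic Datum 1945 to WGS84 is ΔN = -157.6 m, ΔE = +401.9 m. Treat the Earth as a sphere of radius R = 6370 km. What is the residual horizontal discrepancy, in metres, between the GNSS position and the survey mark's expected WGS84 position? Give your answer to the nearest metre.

52 m

Observed coordinate differences: Δφ = -0.00178°, Δλ = +0.00956°.
Converting to metres (1° lat = 111177 m, cos φ = 0.408477): observed ΔN = -197.9 m, observed ΔE = 434.2 m.
Subtracting the expected shift leaves a residual of -197.9 − (-157.6) = -40.3 m north and 434.2 − (401.9) = 32.3 m east.
Residual distance = √((-40.3)² + 32.3²) = 51.6 m.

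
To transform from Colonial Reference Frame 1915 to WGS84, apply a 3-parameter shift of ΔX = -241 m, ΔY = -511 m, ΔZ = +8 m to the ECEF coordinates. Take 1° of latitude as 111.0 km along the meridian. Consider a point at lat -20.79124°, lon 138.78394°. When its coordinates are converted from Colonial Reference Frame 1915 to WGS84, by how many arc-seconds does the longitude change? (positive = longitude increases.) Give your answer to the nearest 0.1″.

sin φ = -0.354964, cos φ = 0.934880, sin λ = 0.658900, cos λ = -0.752230.
East component: ΔE = −sin λ·ΔX + cos λ·ΔY = −(0.658900)(-241) + (-0.752230)(-511) = 543.18 m.
1° of latitude spans 111000 m; at latitude φ, 1° of longitude spans that × cos φ = 103771.7 m, so Δλ = 543.18 / 103771.7 × 3600 = 18.844″.

Δλ = 18.8″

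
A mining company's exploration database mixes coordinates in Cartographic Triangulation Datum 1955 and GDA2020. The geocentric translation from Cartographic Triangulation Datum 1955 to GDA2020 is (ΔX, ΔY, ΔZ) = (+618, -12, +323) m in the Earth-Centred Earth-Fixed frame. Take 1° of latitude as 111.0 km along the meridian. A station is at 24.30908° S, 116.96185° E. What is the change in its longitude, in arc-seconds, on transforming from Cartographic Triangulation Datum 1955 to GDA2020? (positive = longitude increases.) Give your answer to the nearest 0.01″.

Δλ = -19.41″

sin φ = -0.411659, cos φ = 0.911338, sin λ = 0.891309, cos λ = -0.453397.
East component: ΔE = −sin λ·ΔX + cos λ·ΔY = −(0.891309)(618) + (-0.453397)(-12) = -545.39 m.
1° of latitude spans 111000 m; at latitude φ, 1° of longitude spans that × cos φ = 101158.5 m, so Δλ = -545.39 / 101158.5 × 3600 = -19.409″.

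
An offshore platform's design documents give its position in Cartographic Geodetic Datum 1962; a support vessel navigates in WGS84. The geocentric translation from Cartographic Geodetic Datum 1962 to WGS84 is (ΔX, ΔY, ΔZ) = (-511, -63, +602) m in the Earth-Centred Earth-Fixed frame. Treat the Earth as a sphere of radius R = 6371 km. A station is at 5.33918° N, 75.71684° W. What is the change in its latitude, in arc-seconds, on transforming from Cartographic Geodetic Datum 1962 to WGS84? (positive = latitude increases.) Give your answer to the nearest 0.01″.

sin φ = 0.093051, cos φ = 0.995661, sin λ = -0.969088, cos λ = 0.246714.
North component: ΔN = −sin φ cos λ·ΔX − sin φ sin λ·ΔY + cos φ·ΔZ = −(0.093051)(0.246714)(-511) − (0.093051)(-0.969088)(-63) + (0.995661)(602) = 605.44 m.
1° of latitude spans πR/180 = 111195 m, so Δφ = 605.44 / 111195 × 3600 = 19.601″.

Δφ = 19.60″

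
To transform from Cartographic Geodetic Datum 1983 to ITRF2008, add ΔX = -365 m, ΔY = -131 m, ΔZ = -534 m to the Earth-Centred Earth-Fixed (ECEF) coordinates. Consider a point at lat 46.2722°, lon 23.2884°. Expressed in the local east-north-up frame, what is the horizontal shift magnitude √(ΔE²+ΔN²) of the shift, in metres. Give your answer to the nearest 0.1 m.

At φ = 46.2722°, λ = 23.2884°: sin φ = 0.722632, cos φ = 0.691233, sin λ = 0.395360, cos λ = 0.918526.
ΔE = −sin λ·ΔX + cos λ·ΔY = −(0.395360)·(-365) + (0.918526)·(-131) = 23.98 m.
ΔN = −sin φ cos λ·ΔX − sin φ sin λ·ΔY + cos φ·ΔZ = −(0.722632)(0.918526)(-365) − (0.722632)(0.395360)(-131) + (0.691233)(-534) = -89.42 m.
Horizontal magnitude = √(ΔE² + ΔN²) = √(23.98² + (-89.42)²) = 92.58 m.

92.6 m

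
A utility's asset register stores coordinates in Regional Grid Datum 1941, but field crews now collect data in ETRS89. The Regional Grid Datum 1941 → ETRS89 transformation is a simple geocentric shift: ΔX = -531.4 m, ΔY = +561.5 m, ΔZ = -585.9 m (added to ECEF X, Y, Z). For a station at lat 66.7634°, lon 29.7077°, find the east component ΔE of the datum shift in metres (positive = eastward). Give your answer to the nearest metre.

The local east axis at (φ, λ) is (−sin λ, cos λ, 0), so ΔE = −sin(29.7077°)·(-531.4) + cos(29.7077°)·561.5 = 751.05 m.

ΔE = 751 m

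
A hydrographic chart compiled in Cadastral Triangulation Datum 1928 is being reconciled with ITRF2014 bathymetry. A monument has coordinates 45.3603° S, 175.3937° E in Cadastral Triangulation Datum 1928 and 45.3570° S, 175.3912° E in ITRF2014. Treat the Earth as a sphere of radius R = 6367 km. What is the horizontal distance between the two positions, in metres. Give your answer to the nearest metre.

415 m

Δφ = -45.3570° − -45.3603° = +0.0033°; Δλ = 175.3912° − 175.3937° = -0.0025°.
1° along a meridian = πR/180 = 111125 m.
ΔN = Δφ × 111125 = 366.7 m; ΔE = Δλ × 111125 × cos(-45.3603°) = -0.0025 × 111125 × 0.702646 = -195.2 m.
Distance = √(ΔE² + ΔN²) = √((-195.2)² + 366.7²) = 415.4 m.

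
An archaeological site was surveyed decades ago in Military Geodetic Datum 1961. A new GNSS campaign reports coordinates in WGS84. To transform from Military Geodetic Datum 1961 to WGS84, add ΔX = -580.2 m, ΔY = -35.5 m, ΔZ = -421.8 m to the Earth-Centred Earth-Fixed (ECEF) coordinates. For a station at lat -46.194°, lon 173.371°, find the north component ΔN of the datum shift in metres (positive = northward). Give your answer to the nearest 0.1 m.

The local north axis is (−sin φ cos λ, −sin φ sin λ, cos φ), giving ΔN = 415.924 − 2.958 − 291.978 = 120.99 m.

ΔN = 121.0 m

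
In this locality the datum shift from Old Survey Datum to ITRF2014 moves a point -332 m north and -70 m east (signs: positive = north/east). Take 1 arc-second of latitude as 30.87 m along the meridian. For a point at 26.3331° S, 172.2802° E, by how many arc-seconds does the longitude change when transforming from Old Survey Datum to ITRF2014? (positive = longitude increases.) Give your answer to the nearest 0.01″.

At latitude -26.3331°, cos φ = 0.896230.
1″ of longitude at this latitude = 30.87 × cos φ = 27.6666 m, so Δλ = -70.0 / 27.6666 = -2.530″.

Δλ = -2.53″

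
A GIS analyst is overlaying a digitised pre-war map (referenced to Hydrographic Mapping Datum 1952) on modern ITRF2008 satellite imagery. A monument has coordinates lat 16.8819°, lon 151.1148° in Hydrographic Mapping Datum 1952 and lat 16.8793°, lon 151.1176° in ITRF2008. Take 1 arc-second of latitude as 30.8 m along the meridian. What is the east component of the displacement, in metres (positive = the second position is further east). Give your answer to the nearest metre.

Δφ = 16.8793° − 16.8819° = -0.0026°; Δλ = 151.1176° − 151.1148° = +0.0028°.
1° of latitude = 3600 × 30.80 = 110880 m.
ΔN = Δφ × 110880 = -288.3 m; ΔE = Δλ × 110880 × cos(16.8819°) = +0.0028 × 110880 × 0.956905 = 297.1 m.

ΔE = 297 m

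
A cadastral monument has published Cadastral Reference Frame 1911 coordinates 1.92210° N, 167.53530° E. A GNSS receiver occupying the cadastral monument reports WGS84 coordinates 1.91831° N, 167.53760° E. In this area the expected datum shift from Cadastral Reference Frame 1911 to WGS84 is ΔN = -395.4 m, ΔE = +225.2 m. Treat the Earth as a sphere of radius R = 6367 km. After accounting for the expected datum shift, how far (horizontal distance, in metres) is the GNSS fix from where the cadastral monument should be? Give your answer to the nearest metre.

40 m

Observed coordinate differences: Δφ = -0.00379°, Δλ = +0.00230°.
Converting to metres (1° lat = 111125 m, cos φ = 0.999437): observed ΔN = -421.2 m, observed ΔE = 255.4 m.
Subtracting the expected shift leaves a residual of -421.2 − (-395.4) = -25.8 m north and 255.4 − (225.2) = 30.2 m east.
Residual distance = √((-25.8)² + 30.2²) = 39.7 m.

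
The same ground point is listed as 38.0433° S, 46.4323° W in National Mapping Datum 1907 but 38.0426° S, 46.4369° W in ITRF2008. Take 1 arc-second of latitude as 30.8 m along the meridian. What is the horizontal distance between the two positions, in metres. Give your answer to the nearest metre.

409 m

Δφ = -38.0426° − -38.0433° = +0.0007°; Δλ = -46.4369° − -46.4323° = -0.0046°.
1° of latitude = 3600 × 30.80 = 110880 m.
ΔN = Δφ × 110880 = 77.6 m; ΔE = Δλ × 110880 × cos(-38.0433°) = -0.0046 × 110880 × 0.787545 = -401.7 m.
Distance = √(ΔE² + ΔN²) = √((-401.7)² + 77.6²) = 409.1 m.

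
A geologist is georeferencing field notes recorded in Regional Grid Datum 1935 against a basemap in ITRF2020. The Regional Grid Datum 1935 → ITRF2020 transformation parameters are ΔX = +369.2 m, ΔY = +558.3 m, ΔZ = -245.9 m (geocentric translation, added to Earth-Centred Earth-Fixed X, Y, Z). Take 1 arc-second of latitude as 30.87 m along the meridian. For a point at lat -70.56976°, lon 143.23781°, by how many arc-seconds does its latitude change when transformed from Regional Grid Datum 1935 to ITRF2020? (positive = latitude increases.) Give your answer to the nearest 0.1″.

Δφ = -1.5″

sin φ = -0.943047, cos φ = 0.332659, sin λ = 0.598495, cos λ = -0.801126.
North component: ΔN = −sin φ cos λ·ΔX − sin φ sin λ·ΔY + cos φ·ΔZ = −(-0.943047)(-0.801126)(369.2) − (-0.943047)(0.598495)(558.3) + (0.332659)(-245.9) = -45.62 m.
1° of latitude spans 3600 × 30.87 = 111132 m, so Δφ = -45.62 / 111132 × 3600 = -1.478″.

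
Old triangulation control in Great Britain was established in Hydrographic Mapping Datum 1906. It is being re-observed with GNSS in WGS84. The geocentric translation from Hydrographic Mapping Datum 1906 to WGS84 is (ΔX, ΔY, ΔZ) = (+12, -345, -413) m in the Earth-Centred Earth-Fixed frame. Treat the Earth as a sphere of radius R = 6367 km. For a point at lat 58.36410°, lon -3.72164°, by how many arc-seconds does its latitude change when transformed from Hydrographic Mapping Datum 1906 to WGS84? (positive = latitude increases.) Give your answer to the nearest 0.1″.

Δφ = -8.0″

sin φ = 0.851398, cos φ = 0.524519, sin λ = -0.064909, cos λ = 0.997891.
North component: ΔN = −sin φ cos λ·ΔX − sin φ sin λ·ΔY + cos φ·ΔZ = −(0.851398)(0.997891)(12) − (0.851398)(-0.064909)(-345) + (0.524519)(-413) = -245.89 m.
1° of latitude spans πR/180 = 111125 m, so Δφ = -245.89 / 111125 × 3600 = -7.966″.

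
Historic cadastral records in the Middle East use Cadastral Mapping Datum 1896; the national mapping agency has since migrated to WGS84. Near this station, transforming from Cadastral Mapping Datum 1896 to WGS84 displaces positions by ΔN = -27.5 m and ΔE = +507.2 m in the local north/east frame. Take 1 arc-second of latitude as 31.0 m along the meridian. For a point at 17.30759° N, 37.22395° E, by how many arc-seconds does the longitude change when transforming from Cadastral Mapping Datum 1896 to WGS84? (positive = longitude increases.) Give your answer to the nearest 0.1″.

At latitude 17.30759°, cos φ = 0.954721.
1″ of longitude at this latitude = 31.00 × cos φ = 29.5964 m, so Δλ = 507.2 / 29.5964 = 17.137″.

Δλ = 17.1″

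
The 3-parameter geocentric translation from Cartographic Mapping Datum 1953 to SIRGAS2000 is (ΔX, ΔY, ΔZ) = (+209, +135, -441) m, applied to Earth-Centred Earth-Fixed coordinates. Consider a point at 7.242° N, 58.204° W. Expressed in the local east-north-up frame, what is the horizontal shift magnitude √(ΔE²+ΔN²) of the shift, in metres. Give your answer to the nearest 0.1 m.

The local east axis at (φ, λ) is (−sin λ, cos λ, 0), so ΔE = −sin(-58.204°)·209 + cos(-58.204°)·135 = 248.77 m.
The local north axis is (−sin φ cos λ, −sin φ sin λ, cos φ), giving ΔN = -13.882 + 14.464 − 437.482 = -436.90 m.
Horizontal magnitude = √(ΔE² + ΔN²) = √(248.77² + (-436.90)²) = 502.76 m.

502.8 m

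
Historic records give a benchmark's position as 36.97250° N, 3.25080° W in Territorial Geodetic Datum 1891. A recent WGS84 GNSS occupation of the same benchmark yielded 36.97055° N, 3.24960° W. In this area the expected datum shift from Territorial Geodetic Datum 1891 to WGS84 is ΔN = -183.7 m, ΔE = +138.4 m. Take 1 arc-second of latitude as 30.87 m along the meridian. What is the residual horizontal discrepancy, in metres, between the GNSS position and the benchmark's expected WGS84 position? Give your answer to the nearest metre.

46 m

Observed coordinate differences: Δφ = -0.00195°, Δλ = +0.00120°.
Converting to metres (1° lat = 111132 m, cos φ = 0.798924): observed ΔN = -216.7 m, observed ΔE = 106.5 m.
Subtracting the expected shift leaves a residual of -216.7 − (-183.7) = -33.0 m north and 106.5 − (138.4) = -31.9 m east.
Residual distance = √((-33.0)² + (-31.9)²) = 45.9 m.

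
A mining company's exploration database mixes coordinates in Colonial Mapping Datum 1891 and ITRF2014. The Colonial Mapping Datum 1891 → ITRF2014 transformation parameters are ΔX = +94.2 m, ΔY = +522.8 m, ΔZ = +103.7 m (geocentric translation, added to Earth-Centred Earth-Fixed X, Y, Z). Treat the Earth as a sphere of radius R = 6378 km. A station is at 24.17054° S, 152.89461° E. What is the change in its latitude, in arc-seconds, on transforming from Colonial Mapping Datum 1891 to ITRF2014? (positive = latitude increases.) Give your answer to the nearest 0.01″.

Δφ = 5.10″

sin φ = -0.409454, cos φ = 0.912331, sin λ = 0.455629, cos λ = -0.890170.
North component: ΔN = −sin φ cos λ·ΔX − sin φ sin λ·ΔY + cos φ·ΔZ = −(-0.409454)(-0.890170)(94.2) − (-0.409454)(0.455629)(522.8) + (0.912331)(103.7) = 157.81 m.
1° of latitude spans πR/180 = 111317 m, so Δφ = 157.81 / 111317 × 3600 = 5.103″.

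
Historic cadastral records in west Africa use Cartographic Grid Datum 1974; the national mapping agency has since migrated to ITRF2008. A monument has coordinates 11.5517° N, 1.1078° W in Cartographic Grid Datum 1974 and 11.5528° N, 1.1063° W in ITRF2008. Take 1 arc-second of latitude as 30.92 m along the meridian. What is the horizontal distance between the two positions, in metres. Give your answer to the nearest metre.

204 m

Δφ = 11.5528° − 11.5517° = +0.0011°; Δλ = -1.1063° − -1.1078° = +0.0015°.
1° of latitude = 3600 × 30.92 = 111312 m.
ΔN = Δφ × 111312 = 122.4 m; ΔE = Δλ × 111312 × cos(11.5517°) = +0.0015 × 111312 × 0.979744 = 163.6 m.
Distance = √(ΔE² + ΔN²) = √(163.6² + 122.4²) = 204.3 m.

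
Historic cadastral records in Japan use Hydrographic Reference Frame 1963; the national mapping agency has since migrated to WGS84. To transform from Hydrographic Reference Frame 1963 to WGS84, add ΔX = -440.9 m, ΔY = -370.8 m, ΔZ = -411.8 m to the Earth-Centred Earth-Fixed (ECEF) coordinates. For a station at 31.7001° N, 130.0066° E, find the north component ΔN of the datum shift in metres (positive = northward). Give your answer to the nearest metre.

ΔN = -350 m

At φ = 31.7001°, λ = 130.0066°: sin φ = 0.525473, cos φ = 0.850810, sin λ = 0.765970, cos λ = -0.642876.
ΔN = −sin φ cos λ·ΔX − sin φ sin λ·ΔY + cos φ·ΔZ = −(0.525473)(-0.642876)(-440.9) − (0.525473)(0.765970)(-370.8) + (0.850810)(-411.8) = -350.06 m.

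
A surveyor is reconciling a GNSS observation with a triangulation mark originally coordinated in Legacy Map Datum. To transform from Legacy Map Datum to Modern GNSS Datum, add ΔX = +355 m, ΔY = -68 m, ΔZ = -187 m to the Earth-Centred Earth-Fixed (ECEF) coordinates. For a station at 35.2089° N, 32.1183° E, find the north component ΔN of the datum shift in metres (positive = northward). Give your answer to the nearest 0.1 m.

At φ = 35.2089°, λ = 32.1183°: sin φ = 0.576559, cos φ = 0.817055, sin λ = 0.531669, cos λ = 0.846952.
ΔN = −sin φ cos λ·ΔX − sin φ sin λ·ΔY + cos φ·ΔZ = −(0.576559)(0.846952)(355) − (0.576559)(0.531669)(-68) + (0.817055)(-187) = -305.30 m.

ΔN = -305.3 m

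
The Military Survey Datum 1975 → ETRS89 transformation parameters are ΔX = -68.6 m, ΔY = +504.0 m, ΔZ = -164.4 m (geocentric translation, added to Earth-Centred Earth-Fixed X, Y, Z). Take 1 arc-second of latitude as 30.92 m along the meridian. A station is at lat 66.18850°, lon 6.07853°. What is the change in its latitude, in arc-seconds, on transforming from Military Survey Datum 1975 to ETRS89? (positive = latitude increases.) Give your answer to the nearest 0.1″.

Δφ = -1.7″

sin φ = 0.914879, cos φ = 0.403729, sin λ = 0.105891, cos λ = 0.994378.
North component: ΔN = −sin φ cos λ·ΔX − sin φ sin λ·ΔY + cos φ·ΔZ = −(0.914879)(0.994378)(-68.6) − (0.914879)(0.105891)(504.0) + (0.403729)(-164.4) = -52.79 m.
1° of latitude spans 3600 × 30.92 = 111312 m, so Δφ = -52.79 / 111312 × 3600 = -1.707″.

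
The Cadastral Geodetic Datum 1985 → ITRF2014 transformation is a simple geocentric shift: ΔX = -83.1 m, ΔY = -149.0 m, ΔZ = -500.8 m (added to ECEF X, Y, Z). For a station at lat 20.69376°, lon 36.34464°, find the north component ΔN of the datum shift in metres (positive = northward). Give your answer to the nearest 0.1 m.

ΔN = -413.6 m

At φ = 20.69376°, λ = 36.34464°: sin φ = 0.353373, cos φ = 0.935483, sin λ = 0.592641, cos λ = 0.805467.
ΔN = −sin φ cos λ·ΔX − sin φ sin λ·ΔY + cos φ·ΔZ = −(0.353373)(0.805467)(-83.1) − (0.353373)(0.592641)(-149.0) + (0.935483)(-500.8) = -413.63 m.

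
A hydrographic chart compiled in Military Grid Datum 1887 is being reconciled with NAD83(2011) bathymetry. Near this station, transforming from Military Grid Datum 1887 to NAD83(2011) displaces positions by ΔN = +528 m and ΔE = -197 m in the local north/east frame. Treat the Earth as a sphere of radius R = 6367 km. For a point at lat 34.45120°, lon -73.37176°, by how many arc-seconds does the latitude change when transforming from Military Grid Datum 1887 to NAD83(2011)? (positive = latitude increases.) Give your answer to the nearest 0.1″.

On a sphere of radius R, 1 rad of latitude = R, so Δφ = ΔN / R = 528.0 / 6367000 = 8.2928e-05 rad = 17.105″.

Δφ = 17.1″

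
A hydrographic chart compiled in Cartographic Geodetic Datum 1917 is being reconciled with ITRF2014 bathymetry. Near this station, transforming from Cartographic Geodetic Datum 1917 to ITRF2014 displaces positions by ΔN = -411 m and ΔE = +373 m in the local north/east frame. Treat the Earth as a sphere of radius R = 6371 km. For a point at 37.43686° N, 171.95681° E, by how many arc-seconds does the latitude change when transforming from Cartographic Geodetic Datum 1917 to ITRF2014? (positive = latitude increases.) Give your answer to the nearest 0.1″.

Δφ = -13.3″

On a sphere of radius R, 1 rad of latitude = R, so Δφ = ΔN / R = -411.0 / 6371000 = -6.4511e-05 rad = -13.306″.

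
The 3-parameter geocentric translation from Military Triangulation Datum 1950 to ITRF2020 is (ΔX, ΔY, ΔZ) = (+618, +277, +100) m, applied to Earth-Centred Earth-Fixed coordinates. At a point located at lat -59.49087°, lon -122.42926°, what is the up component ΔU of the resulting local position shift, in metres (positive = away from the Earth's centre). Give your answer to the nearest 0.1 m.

At φ = -59.49087°, λ = -122.42926°: sin φ = -0.861548, cos φ = 0.507676, sin λ = -0.844054, cos λ = -0.536258.
ΔU = cos φ cos λ·ΔX + cos φ sin λ·ΔY + sin φ·ΔZ = (0.507676)(-0.536258)(618) + (0.507676)(-0.844054)(277) + (-0.861548)(100) = -373.10 m.

ΔU = -373.1 m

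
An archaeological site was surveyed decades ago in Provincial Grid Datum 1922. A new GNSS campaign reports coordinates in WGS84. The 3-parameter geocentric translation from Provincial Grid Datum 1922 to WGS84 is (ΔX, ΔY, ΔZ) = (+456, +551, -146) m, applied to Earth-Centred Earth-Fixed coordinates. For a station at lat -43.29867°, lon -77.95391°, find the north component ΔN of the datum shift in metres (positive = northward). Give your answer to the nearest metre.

ΔN = -411 m

The local north axis is (−sin φ cos λ, −sin φ sin λ, cos φ), giving ΔN = 65.265 − 369.556 − 106.257 = -410.55 m.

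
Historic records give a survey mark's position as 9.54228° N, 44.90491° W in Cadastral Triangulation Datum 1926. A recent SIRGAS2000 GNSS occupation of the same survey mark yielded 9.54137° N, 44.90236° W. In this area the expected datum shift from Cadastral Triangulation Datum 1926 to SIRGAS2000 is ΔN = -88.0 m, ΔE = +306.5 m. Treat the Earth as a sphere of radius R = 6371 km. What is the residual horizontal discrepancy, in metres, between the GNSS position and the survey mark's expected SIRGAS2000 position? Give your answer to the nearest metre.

30 m

Observed coordinate differences: Δφ = -0.00091°, Δλ = +0.00255°.
Converting to metres (1° lat = 111195 m, cos φ = 0.986164): observed ΔN = -101.2 m, observed ΔE = 279.6 m.
Subtracting the expected shift leaves a residual of -101.2 − (-88.0) = -13.2 m north and 279.6 − (306.5) = -26.9 m east.
Residual distance = √((-13.2)² + (-26.9)²) = 29.9 m.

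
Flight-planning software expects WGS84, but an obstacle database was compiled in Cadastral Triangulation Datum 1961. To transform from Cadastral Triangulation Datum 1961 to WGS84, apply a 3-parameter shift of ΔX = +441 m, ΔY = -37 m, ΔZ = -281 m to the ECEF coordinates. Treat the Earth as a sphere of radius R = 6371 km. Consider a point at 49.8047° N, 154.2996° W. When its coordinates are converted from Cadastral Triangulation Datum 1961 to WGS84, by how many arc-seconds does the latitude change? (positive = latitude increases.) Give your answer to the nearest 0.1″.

sin φ = 0.763849, cos φ = 0.645395, sin λ = -0.433665, cos λ = -0.901074.
North component: ΔN = −sin φ cos λ·ΔX − sin φ sin λ·ΔY + cos φ·ΔZ = −(0.763849)(-0.901074)(441) − (0.763849)(-0.433665)(-37) + (0.645395)(-281) = 109.92 m.
1° of latitude spans πR/180 = 111195 m, so Δφ = 109.92 / 111195 × 3600 = 3.559″.

Δφ = 3.6″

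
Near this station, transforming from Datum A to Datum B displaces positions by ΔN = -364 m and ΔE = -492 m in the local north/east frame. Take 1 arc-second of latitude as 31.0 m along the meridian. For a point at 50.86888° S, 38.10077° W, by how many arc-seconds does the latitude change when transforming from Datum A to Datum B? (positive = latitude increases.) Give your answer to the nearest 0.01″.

1″ of latitude = 31.00 m, so Δφ = -364.0 / 31.00 = -11.742″.

Δφ = -11.74″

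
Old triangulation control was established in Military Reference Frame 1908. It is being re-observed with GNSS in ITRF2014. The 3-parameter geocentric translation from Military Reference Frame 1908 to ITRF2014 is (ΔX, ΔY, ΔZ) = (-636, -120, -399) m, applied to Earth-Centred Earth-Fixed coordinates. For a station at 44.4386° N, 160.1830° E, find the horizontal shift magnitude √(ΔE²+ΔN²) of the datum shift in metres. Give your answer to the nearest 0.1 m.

At φ = 44.4386°, λ = 160.1830°: sin φ = 0.700145, cos φ = 0.714001, sin λ = 0.339017, cos λ = -0.940780.
ΔE = −sin λ·ΔX + cos λ·ΔY = −(0.339017)·(-636) + (-0.940780)·(-120) = 328.51 m.
ΔN = −sin φ cos λ·ΔX − sin φ sin λ·ΔY + cos φ·ΔZ = −(0.700145)(-0.940780)(-636) − (0.700145)(0.339017)(-120) + (0.714001)(-399) = -675.32 m.
Horizontal magnitude = √(ΔE² + ΔN²) = √(328.51² + (-675.32)²) = 750.99 m.

751.0 m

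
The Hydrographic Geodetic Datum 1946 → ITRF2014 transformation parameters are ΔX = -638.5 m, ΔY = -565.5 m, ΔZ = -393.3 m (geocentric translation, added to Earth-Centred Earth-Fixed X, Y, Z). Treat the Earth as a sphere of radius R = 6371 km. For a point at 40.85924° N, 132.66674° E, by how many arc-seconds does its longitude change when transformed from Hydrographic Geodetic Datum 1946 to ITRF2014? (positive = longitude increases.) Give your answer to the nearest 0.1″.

sin φ = 0.654203, cos φ = 0.756319, sin λ = 0.735308, cos λ = -0.677733.
East component: ΔE = −sin λ·ΔX + cos λ·ΔY = −(0.735308)(-638.5) + (-0.677733)(-565.5) = 852.75 m.
1° of latitude spans πR/180 = 111195 m; at latitude φ, 1° of longitude spans that × cos φ = 84098.8 m, so Δλ = 852.75 / 84098.8 × 3600 = 36.504″.

Δλ = 36.5″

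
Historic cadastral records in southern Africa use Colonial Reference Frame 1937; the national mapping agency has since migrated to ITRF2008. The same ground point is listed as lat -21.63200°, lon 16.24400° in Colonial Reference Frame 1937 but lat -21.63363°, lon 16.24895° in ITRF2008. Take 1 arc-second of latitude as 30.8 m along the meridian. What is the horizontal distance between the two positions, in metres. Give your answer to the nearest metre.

Δφ = -21.63363° − -21.63200° = -0.00163°; Δλ = 16.24895° − 16.24400° = +0.00495°.
1° of latitude = 3600 × 30.80 = 110880 m.
ΔN = Δφ × 110880 = -180.7 m; ΔE = Δλ × 110880 × cos(-21.63200°) = +0.00495 × 110880 × 0.929571 = 510.2 m.
Distance = √(ΔE² + ΔN²) = √(510.2² + (-180.7)²) = 541.3 m.

541 m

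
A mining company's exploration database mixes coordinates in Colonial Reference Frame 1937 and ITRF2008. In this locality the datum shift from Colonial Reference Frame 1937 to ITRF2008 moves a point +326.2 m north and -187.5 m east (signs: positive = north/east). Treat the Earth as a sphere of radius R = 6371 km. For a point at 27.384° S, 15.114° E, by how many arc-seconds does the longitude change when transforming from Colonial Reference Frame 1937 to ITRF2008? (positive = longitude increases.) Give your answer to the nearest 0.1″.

Δλ = -6.8″

At latitude -27.384°, cos φ = 0.887944.
One radian of longitude at latitude φ spans R cos φ, so Δλ = ΔE / (R cos φ) = -187.5 / (6371000 × 0.887944) = -3.3144e-05 rad = -6.836″.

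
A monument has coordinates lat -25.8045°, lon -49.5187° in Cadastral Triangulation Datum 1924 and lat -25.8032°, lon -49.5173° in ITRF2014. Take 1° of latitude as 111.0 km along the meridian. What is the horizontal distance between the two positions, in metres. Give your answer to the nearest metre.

201 m

Δφ = -25.8032° − -25.8045° = +0.0013°; Δλ = -49.5173° − -49.5187° = +0.0014°.
ΔN = Δφ × 111000 = 144.3 m; ΔE = Δλ × 111000 × cos(-25.8045°) = +0.0014 × 111000 × 0.900285 = 139.9 m.
Distance = √(ΔE² + ΔN²) = √(139.9² + 144.3²) = 201.0 m.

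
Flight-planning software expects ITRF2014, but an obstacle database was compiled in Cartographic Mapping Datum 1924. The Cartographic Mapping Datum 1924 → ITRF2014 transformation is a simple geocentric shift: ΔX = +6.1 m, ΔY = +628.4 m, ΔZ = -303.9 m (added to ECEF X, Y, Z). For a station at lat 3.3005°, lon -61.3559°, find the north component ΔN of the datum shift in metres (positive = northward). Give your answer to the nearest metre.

The local north axis is (−sin φ cos λ, −sin φ sin λ, cos φ), giving ΔN = -0.168 + 31.751 − 303.396 = -271.81 m.

ΔN = -272 m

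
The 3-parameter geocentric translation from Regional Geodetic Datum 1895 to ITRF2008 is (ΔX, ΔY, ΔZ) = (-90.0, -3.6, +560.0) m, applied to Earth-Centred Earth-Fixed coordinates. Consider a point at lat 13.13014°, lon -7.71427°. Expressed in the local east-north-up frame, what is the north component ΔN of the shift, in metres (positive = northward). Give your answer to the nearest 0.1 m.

ΔN = 565.5 m

At φ = 13.13014°, λ = -7.71427°: sin φ = 0.227164, cos φ = 0.973857, sin λ = -0.134233, cos λ = 0.990950.
ΔN = −sin φ cos λ·ΔX − sin φ sin λ·ΔY + cos φ·ΔZ = −(0.227164)(0.990950)(-90.0) − (0.227164)(-0.134233)(-3.6) + (0.973857)(560.0) = 565.51 m.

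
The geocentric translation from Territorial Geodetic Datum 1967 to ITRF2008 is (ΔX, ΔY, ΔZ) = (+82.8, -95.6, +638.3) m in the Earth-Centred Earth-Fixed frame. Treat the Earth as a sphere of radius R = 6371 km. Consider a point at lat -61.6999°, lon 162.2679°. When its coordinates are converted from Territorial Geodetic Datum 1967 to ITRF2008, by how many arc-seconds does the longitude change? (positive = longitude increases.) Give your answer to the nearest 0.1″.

Δλ = 4.5″

sin φ = -0.880477, cos φ = 0.474090, sin λ = 0.304567, cos λ = -0.952491.
East component: ΔE = −sin λ·ΔX + cos λ·ΔY = −(0.304567)(82.8) + (-0.952491)(-95.6) = 65.84 m.
1° of latitude spans πR/180 = 111195 m; at latitude φ, 1° of longitude spans that × cos φ = 52716.4 m, so Δλ = 65.84 / 52716.4 × 3600 = 4.496″.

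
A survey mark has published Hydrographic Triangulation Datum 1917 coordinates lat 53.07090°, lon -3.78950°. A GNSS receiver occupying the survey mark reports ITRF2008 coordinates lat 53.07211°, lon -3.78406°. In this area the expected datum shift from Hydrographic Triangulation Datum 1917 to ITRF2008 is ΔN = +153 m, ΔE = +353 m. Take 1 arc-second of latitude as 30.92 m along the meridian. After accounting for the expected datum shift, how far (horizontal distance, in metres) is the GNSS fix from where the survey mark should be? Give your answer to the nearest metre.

Observed coordinate differences: Δφ = +0.00121°, Δλ = +0.00544°.
Converting to metres (1° lat = 111312 m, cos φ = 0.600826): observed ΔN = 134.7 m, observed ΔE = 363.8 m.
Subtracting the expected shift leaves a residual of 134.7 − (153) = -18.3 m north and 363.8 − (353) = 10.8 m east.
Residual distance = √((-18.3)² + 10.8²) = 21.3 m.

21 m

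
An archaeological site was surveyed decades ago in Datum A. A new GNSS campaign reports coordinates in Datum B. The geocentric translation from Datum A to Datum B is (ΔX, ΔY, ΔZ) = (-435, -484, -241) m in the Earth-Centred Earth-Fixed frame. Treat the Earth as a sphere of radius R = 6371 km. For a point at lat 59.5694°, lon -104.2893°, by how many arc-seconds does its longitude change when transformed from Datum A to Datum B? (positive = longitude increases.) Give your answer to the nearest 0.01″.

sin φ = 0.862243, cos φ = 0.506494, sin λ = -0.969062, cos λ = -0.246818.
East component: ΔE = −sin λ·ΔX + cos λ·ΔY = −(-0.969062)(-435) + (-0.246818)(-484) = -302.08 m.
1° of latitude spans πR/180 = 111195 m; at latitude φ, 1° of longitude spans that × cos φ = 56319.6 m, so Δλ = -302.08 / 56319.6 × 3600 = -19.309″.

Δλ = -19.31″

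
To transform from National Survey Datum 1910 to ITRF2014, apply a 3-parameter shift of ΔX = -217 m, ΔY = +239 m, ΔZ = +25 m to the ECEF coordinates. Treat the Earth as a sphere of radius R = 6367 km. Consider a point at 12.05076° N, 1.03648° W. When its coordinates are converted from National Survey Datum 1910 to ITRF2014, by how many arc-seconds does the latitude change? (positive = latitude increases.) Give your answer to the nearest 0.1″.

sin φ = 0.208778, cos φ = 0.977963, sin λ = -0.018089, cos λ = 0.999836.
North component: ΔN = −sin φ cos λ·ΔX − sin φ sin λ·ΔY + cos φ·ΔZ = −(0.208778)(0.999836)(-217) − (0.208778)(-0.018089)(239) + (0.977963)(25) = 70.65 m.
1° of latitude spans πR/180 = 111125 m, so Δφ = 70.65 / 111125 × 3600 = 2.289″.

Δφ = 2.3″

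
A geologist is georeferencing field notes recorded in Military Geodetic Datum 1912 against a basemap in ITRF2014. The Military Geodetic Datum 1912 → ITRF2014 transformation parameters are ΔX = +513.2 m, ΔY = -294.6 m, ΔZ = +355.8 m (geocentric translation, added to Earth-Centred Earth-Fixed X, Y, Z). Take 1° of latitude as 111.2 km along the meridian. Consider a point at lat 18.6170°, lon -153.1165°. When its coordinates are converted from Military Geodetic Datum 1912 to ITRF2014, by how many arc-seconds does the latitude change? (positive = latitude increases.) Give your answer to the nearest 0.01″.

Δφ = 14.27″

sin φ = 0.319241, cos φ = 0.947674, sin λ = -0.452178, cos λ = -0.891928.
North component: ΔN = −sin φ cos λ·ΔX − sin φ sin λ·ΔY + cos φ·ΔZ = −(0.319241)(-0.891928)(513.2) − (0.319241)(-0.452178)(-294.6) + (0.947674)(355.8) = 440.78 m.
1° of latitude spans 111200 m, so Δφ = 440.78 / 111200 × 3600 = 14.270″.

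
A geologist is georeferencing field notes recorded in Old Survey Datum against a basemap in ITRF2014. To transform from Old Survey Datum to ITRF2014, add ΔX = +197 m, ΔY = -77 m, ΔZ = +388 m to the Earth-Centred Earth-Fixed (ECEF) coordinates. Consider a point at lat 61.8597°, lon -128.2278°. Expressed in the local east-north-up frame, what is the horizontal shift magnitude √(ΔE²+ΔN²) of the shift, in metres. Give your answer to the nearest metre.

At φ = 61.8597°, λ = -128.2278°: sin φ = 0.881795, cos φ = 0.471632, sin λ = -0.785557, cos λ = -0.618790.
ΔE = −sin λ·ΔX + cos λ·ΔY = −(-0.785557)·(197) + (-0.618790)·(-77) = 202.40 m.
ΔN = −sin φ cos λ·ΔX − sin φ sin λ·ΔY + cos φ·ΔZ = −(0.881795)(-0.618790)(197) − (0.881795)(-0.785557)(-77) + (0.471632)(388) = 237.15 m.
Horizontal magnitude = √(ΔE² + ΔN²) = √(202.40² + 237.15²) = 311.78 m.

312 m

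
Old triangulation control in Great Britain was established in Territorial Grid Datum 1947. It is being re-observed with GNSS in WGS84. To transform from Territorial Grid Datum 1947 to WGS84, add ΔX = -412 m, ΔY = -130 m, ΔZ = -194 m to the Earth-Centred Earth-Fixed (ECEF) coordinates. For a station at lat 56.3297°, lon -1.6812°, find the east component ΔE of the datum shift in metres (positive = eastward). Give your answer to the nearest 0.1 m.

The local east axis at (φ, λ) is (−sin λ, cos λ, 0), so ΔE = −sin(-1.6812°)·(-412) + cos(-1.6812°)·(-130) = -142.03 m.

ΔE = -142.0 m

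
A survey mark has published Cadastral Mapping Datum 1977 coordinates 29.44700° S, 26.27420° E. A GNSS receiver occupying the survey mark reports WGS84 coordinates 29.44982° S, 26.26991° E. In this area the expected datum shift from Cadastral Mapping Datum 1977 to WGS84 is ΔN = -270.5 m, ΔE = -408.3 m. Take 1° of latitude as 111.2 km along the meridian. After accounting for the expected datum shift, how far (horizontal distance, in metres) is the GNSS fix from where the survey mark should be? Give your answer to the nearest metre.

Observed coordinate differences: Δφ = -0.00282°, Δλ = -0.00429°.
Converting to metres (1° lat = 111200 m, cos φ = 0.870811): observed ΔN = -313.6 m, observed ΔE = -415.4 m.
Subtracting the expected shift leaves a residual of -313.6 − (-270.5) = -43.1 m north and -415.4 − (-408.3) = -7.1 m east.
Residual distance = √((-43.1)² + (-7.1)²) = 43.7 m.

44 m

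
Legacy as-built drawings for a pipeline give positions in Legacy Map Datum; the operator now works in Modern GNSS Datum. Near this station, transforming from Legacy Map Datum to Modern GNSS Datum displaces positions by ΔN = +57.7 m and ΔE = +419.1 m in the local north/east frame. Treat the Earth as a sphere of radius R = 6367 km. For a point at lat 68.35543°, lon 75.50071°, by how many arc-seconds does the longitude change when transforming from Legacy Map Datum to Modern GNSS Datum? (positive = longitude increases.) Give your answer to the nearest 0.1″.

At latitude 68.35543°, cos φ = 0.368848.
One radian of longitude at latitude φ spans R cos φ, so Δλ = ΔE / (R cos φ) = 419.1 / (6367000 × 0.368848) = 1.7846e-04 rad = 36.810″.

Δλ = 36.8″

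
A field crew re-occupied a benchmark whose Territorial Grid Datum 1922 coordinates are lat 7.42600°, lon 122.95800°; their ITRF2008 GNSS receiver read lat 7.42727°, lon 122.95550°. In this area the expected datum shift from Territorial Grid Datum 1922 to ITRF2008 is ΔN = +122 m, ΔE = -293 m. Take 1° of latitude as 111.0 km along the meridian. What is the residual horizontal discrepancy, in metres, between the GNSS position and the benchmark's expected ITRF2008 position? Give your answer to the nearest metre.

Observed coordinate differences: Δφ = +0.00127°, Δλ = -0.00250°.
Converting to metres (1° lat = 111000 m, cos φ = 0.991613): observed ΔN = 141.0 m, observed ΔE = -275.2 m.
Subtracting the expected shift leaves a residual of 141.0 − (122) = 19.0 m north and -275.2 − (-293) = 17.8 m east.
Residual distance = √(19.0² + 17.8²) = 26.0 m.

26 m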